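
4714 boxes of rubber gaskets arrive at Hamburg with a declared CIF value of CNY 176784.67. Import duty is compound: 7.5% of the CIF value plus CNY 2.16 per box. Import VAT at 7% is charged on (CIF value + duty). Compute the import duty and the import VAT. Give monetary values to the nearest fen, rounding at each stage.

Ad valorem component: 176784.67 × 7.5% = 13258.85
Specific component: 4714 × 2.16 = 10182.24
Import duty = 13258.85 + 10182.24 = 23441.09
VAT base = CIF + duty = 176784.67 + 23441.09 = 200225.76
Import VAT = 200225.76 × 7% = 14015.80

Import duty: CNY 23441.09; import VAT: CNY 14015.80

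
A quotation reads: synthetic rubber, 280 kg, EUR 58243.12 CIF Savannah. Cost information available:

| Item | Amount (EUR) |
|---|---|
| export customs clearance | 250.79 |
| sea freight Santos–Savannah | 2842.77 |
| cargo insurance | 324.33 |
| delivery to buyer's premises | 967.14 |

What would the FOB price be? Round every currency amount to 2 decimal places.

Not relevant to the conversion: export clearance — on the seller under both CIF and FOB; already in the CIF price and stays in the FOB price. delivery — on the buyer under both terms; not part of either seller's price.
From CIF to FOB, the seller no longer bears: freight, insurance.
FOB price = 58243.12 − 2842.77 − 324.33 = 55076.02

FOB price: EUR 55076.02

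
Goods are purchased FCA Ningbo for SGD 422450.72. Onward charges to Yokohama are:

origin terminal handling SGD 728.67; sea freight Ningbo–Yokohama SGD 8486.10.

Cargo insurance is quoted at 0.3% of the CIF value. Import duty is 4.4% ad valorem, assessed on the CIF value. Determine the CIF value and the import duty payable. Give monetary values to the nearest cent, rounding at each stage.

CIF value: SGD 432964.38; import duty: SGD 19050.43

Let C be the CIF value. C = FCA price + pre-shipment costs + freight + 0.3% × C
C − 0.3% × C = 422450.72 + 728.67 + 8486.10
0.997 × C = 431665.49
C = 431665.49 / 0.997 = 432964.38
Insurance premium = 0.3% × 432964.38 = 1298.89
Import duty = 432964.38 × 4.4% = 19050.43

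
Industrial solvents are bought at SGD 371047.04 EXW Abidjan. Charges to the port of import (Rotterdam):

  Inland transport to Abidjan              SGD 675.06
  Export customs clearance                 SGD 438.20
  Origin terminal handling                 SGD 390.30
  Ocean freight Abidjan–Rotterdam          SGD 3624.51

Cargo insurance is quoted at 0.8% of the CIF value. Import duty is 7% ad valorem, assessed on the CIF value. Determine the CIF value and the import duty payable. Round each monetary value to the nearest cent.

CIF value: SGD 379208.78; import duty: SGD 26544.61

Let C be the CIF value. C = EXW price + pre-shipment costs + freight + 0.8% × C
C − 0.8% × C = 371047.04 + 675.06 + 438.20 + 390.30 + 3624.51
0.992 × C = 376175.11
C = 376175.11 / 0.992 = 379208.78
Insurance premium = 0.8% × 379208.78 = 3033.67
Import duty = 379208.78 × 7% = 26544.61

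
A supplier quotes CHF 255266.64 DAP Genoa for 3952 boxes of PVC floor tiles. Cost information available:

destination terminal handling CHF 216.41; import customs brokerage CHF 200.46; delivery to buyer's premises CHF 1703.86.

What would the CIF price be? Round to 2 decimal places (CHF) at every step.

Not relevant to the conversion: brokerage — on the buyer under both terms; not part of either seller's price.
From DAP to CIF, the seller no longer bears: destination terminal, delivery.
CIF price = 255266.64 − 216.41 − 1703.86 = 253346.37

CIF price: CHF 253346.37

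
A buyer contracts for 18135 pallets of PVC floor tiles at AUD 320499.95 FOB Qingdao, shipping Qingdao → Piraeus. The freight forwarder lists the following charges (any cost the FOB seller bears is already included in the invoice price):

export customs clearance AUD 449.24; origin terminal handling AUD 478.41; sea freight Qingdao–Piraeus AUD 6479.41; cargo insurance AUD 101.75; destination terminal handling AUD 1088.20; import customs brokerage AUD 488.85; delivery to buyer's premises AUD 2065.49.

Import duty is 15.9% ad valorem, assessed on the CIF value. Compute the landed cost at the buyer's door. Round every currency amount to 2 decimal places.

Total landed cost: AUD 382729.55

FOB: the seller bears costs until goods are on board at the origin port; the buyer bears freight, insurance and all costs thereafter.
Already in the invoice (seller's account under FOB): export clearance, origin terminal — exclude.
CIF value = FOB price + freight + insurance = 320499.95 + 6479.41 + 101.75 = 327081.11
Import duty = 327081.11 × 15.9% = 52005.90
Buyer bears: freight 6479.41 + insurance 101.75 + destination terminal 1088.20 + brokerage 488.85 + delivery 2065.49 + duty 52005.90 = 62229.60
Landed cost = invoice 320499.95 + 62229.60 = 382729.55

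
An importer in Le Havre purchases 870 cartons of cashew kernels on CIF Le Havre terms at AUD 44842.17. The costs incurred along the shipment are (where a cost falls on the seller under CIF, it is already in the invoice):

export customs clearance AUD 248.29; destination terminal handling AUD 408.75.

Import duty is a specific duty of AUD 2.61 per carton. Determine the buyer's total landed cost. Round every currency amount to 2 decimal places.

CIF: the seller pays costs through ocean freight and marine insurance to the destination port.
Already in the invoice (seller's account under CIF): export clearance — exclude.
The CIF price already equals the CIF value: 44842.17
Import duty = 870 × 2.61 = 2270.70
Buyer bears: destination terminal 408.75 + duty 2270.70 = 2679.45
Landed cost = invoice 44842.17 + 2679.45 = 47521.62

Total landed cost: AUD 47521.62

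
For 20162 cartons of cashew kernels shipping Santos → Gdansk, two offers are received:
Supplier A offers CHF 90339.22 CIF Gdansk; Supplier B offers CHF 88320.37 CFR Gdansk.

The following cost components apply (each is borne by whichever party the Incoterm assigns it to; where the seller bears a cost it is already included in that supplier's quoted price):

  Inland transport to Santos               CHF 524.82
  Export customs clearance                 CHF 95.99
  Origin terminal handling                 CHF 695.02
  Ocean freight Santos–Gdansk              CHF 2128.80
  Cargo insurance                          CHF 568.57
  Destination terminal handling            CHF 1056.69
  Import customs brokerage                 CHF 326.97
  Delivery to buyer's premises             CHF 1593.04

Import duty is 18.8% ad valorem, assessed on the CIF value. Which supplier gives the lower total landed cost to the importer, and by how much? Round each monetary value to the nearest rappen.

Supplier B is cheaper by CHF 1722.93

Supplier A (CIF):
The CIF price already equals the CIF value: 90339.22
Import duty = 90339.22 × 18.8% = 16983.77
Buyer bears (A): 1056.69 + 326.97 + 1593.04 = 2976.70
Landed cost (A) = invoice 90339.22 + 2976.70 + duty 16983.77 = 110299.69
Supplier B (CFR):
CIF value = CFR price + insurance = 88320.37 + 568.57 = 88888.94
Import duty = 88888.94 × 18.8% = 16711.12
Buyer bears (B): 568.57 + 1056.69 + 326.97 + 1593.04 = 3545.27
Landed cost (B) = invoice 88320.37 + 3545.27 + duty 16711.12 = 108576.76
Difference = |110299.69 − 108576.76| = 1722.93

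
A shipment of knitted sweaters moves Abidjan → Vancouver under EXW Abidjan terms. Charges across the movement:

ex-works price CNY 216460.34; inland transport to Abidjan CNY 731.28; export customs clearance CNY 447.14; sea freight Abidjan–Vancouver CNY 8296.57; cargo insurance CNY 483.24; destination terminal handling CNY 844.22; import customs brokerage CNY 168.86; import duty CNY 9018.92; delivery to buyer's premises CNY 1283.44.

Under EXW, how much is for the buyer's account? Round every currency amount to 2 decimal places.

Buyer's account: CNY 21273.67

EXW: the seller makes goods available at their premises; the buyer bears all onward costs.
Seller's account: goods 216460.34 = 216460.34
Buyer's account: inland to port 731.28 + export clearance 447.14 + freight 8296.57 + insurance 483.24 + destination terminal 844.22 + brokerage 168.86 + duty 9018.92 + delivery 1283.44 = 21273.67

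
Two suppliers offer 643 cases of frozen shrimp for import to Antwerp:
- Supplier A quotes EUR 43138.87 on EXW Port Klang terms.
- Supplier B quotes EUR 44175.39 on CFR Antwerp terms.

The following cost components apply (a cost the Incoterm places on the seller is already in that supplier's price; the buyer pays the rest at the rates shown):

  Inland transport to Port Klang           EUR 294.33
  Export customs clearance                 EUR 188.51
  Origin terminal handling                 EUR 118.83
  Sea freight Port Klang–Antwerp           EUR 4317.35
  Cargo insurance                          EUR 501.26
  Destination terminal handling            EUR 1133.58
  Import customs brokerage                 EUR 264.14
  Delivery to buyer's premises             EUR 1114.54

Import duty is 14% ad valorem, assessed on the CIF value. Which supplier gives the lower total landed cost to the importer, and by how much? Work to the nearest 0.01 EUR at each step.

Supplier A (EXW):
CIF value = EXW price + inland to port + export clearance + origin terminal + freight + insurance = 43138.87 + 294.33 + 188.51 + 118.83 + 4317.35 + 501.26 = 48559.15
Import duty = 48559.15 × 14% = 6798.28
Buyer bears (A): 294.33 + 188.51 + 118.83 + 4317.35 + 501.26 + 1133.58 + 264.14 + 1114.54 = 7932.54
Landed cost (A) = invoice 43138.87 + 7932.54 + duty 6798.28 = 57869.69
Supplier B (CFR):
CIF value = CFR price + insurance = 44175.39 + 501.26 = 44676.65
Import duty = 44676.65 × 14% = 6254.73
Buyer bears (B): 501.26 + 1133.58 + 264.14 + 1114.54 = 3013.52
Landed cost (B) = invoice 44175.39 + 3013.52 + duty 6254.73 = 53443.64
Difference = |57869.69 − 53443.64| = 4426.05

Supplier B is cheaper by EUR 4426.05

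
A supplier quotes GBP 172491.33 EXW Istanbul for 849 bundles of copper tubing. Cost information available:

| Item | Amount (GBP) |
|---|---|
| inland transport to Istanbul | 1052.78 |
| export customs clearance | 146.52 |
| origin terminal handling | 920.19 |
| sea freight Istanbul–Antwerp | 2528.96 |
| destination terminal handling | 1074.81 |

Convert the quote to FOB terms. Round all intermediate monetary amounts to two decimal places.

Not relevant to the conversion: freight, destination terminal — on the buyer under both terms; not part of either seller's price.
From EXW to FOB, the seller additionally bears: inland to port, export clearance, origin terminal.
FOB price = 172491.33 + 1052.78 + 146.52 + 920.19 = 174610.82

FOB price: GBP 174610.82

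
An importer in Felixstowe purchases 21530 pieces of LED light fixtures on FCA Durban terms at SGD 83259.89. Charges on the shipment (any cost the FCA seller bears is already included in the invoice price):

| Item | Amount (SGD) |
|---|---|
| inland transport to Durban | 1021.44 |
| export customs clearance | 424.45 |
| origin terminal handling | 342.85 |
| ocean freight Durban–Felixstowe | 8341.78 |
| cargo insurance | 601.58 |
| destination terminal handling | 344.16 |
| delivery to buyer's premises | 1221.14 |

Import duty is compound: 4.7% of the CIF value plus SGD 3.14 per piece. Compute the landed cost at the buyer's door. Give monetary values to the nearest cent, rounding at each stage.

FCA: the seller delivers export-cleared goods to the carrier; the buyer bears costs from that point.
Already in the invoice (seller's account under FCA): inland to port, export clearance — exclude.
CIF value = FCA price + origin terminal + freight + insurance = 83259.89 + 342.85 + 8341.78 + 601.58 = 92546.10
Ad valorem component: 92546.10 × 4.7% = 4349.67
Specific component: 21530 × 3.14 = 67604.20
Import duty = 4349.67 + 67604.20 = 71953.87
Buyer bears: origin terminal 342.85 + freight 8341.78 + insurance 601.58 + destination terminal 344.16 + delivery 1221.14 + duty 71953.87 = 82805.38
Landed cost = invoice 83259.89 + 82805.38 = 166065.27

Total landed cost: SGD 166065.27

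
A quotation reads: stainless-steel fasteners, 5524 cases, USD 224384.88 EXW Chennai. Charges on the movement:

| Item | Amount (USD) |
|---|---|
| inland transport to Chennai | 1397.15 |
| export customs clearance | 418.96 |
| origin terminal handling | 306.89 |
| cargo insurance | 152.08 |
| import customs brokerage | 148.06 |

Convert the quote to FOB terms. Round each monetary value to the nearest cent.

FOB price: USD 226507.88

Not relevant to the conversion: insurance, brokerage — on the buyer under both terms; not part of either seller's price.
From EXW to FOB, the seller additionally bears: inland to port, export clearance, origin terminal.
FOB price = 224384.88 + 1397.15 + 418.96 + 306.89 = 226507.88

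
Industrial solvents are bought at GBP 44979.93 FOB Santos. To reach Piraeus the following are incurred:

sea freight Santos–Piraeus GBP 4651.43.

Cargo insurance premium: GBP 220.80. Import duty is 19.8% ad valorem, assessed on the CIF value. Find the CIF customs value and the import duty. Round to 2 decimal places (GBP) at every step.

CIF = FOB price + freight + insurance
CIF = 44979.93 + 4651.43 + 220.80 = 49852.16
Import duty = 49852.16 × 19.8% = 9870.73

CIF value: GBP 49852.16; import duty: GBP 9870.73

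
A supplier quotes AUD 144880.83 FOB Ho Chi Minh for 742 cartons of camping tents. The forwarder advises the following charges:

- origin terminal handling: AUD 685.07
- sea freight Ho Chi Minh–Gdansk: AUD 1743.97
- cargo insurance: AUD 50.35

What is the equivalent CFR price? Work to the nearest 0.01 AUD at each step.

Not relevant to the conversion: origin terminal — on the seller under both FOB and CFR; already in the FOB price and stays in the CFR price. insurance — on the buyer under both terms; not part of either seller's price.
From FOB to CFR, the seller additionally bears: freight.
CFR price = 144880.83 + 1743.97 = 146624.80

CFR price: AUD 146624.80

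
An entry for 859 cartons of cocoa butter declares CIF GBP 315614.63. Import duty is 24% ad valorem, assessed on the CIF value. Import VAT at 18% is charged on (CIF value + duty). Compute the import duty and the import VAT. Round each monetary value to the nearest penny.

Import duty: GBP 75747.51; import VAT: GBP 70445.19

Import duty = 315614.63 × 24% = 75747.51
VAT base = CIF + duty = 315614.63 + 75747.51 = 391362.14
Import VAT = 391362.14 × 18% = 70445.19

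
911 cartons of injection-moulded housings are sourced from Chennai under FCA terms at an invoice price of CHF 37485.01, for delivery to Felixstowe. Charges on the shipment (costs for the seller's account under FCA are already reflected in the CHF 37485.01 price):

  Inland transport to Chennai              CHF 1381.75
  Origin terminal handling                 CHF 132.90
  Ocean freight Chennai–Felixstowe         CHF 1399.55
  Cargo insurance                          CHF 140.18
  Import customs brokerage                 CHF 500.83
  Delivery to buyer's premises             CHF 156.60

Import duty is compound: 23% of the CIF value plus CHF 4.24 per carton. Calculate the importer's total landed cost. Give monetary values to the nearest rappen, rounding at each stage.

FCA: the seller delivers export-cleared goods to the carrier; the buyer bears costs from that point.
Already in the invoice (seller's account under FCA): inland to port — exclude.
CIF value = FCA price + origin terminal + freight + insurance = 37485.01 + 132.90 + 1399.55 + 140.18 = 39157.64
Ad valorem component: 39157.64 × 23% = 9006.26
Specific component: 911 × 4.24 = 3862.64
Import duty = 9006.26 + 3862.64 = 12868.90
Buyer bears: origin terminal 132.90 + freight 1399.55 + insurance 140.18 + brokerage 500.83 + delivery 156.60 + duty 12868.90 = 15198.96
Landed cost = invoice 37485.01 + 15198.96 = 52683.97

Total landed cost: CHF 52683.97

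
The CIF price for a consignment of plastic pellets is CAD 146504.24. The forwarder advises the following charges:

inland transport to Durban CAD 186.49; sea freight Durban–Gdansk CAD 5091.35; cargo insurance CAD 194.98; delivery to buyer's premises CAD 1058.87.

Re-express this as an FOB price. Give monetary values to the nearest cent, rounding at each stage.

Not relevant to the conversion: inland to port — on the seller under both CIF and FOB; already in the CIF price and stays in the FOB price. delivery — on the buyer under both terms; not part of either seller's price.
From CIF to FOB, the seller no longer bears: freight, insurance.
FOB price = 146504.24 − 5091.35 − 194.98 = 141217.91

FOB price: CAD 141217.91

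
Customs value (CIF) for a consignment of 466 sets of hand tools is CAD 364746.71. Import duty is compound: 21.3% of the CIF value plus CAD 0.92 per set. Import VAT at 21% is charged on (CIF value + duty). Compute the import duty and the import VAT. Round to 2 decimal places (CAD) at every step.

Ad valorem component: 364746.71 × 21.3% = 77691.05
Specific component: 466 × 0.92 = 428.72
Import duty = 77691.05 + 428.72 = 78119.77
VAT base = CIF + duty = 364746.71 + 78119.77 = 442866.48
Import VAT = 442866.48 × 21% = 93001.96

Import duty: CAD 78119.77; import VAT: CAD 93001.96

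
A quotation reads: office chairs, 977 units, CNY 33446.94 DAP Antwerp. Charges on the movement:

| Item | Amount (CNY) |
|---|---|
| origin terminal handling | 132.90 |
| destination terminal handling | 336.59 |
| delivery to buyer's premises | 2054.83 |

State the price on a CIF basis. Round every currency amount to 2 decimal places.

Not relevant to the conversion: origin terminal — on the seller under both DAP and CIF; already in the DAP price and stays in the CIF price.
From DAP to CIF, the seller no longer bears: destination terminal, delivery.
CIF price = 33446.94 − 336.59 − 2054.83 = 31055.52

CIF price: CNY 31055.52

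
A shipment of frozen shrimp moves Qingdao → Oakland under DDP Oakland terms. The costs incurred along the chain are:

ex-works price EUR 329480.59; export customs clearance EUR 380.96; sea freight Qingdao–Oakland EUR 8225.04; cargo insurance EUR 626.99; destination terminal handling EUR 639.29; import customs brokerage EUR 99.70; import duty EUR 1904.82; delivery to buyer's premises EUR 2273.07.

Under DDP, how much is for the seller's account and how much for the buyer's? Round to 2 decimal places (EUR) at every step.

Seller: EUR 343630.46; buyer: EUR 0.00

DDP: the seller bears all costs including import duty.
Seller's account: goods 329480.59 + export clearance 380.96 + freight 8225.04 + insurance 626.99 + destination terminal 639.29 + brokerage 99.70 + duty 1904.82 + delivery 2273.07 = 343630.46
Buyer's account: 0.00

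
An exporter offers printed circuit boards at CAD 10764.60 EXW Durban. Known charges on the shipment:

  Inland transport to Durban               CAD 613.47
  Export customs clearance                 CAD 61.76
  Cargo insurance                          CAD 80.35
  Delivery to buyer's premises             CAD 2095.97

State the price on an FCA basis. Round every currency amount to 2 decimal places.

FCA price: CAD 11439.83

Not relevant to the conversion: delivery, insurance — on the buyer under both terms; not part of either seller's price.
From EXW to FCA, the seller additionally bears: inland to port, export clearance.
FCA price = 10764.60 + 613.47 + 61.76 = 11439.83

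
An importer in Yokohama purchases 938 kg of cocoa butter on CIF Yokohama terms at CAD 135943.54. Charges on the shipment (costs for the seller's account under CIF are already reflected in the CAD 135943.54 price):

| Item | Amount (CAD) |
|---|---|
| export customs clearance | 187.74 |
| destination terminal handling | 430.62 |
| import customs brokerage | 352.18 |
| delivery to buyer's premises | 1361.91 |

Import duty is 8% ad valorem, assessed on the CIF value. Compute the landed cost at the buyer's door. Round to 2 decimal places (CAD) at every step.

Total landed cost: CAD 148963.73

CIF: the seller pays costs through ocean freight and marine insurance to the destination port.
Already in the invoice (seller's account under CIF): export clearance — exclude.
The CIF price already equals the CIF value: 135943.54
Import duty = 135943.54 × 8% = 10875.48
Buyer bears: destination terminal 430.62 + brokerage 352.18 + delivery 1361.91 + duty 10875.48 = 13020.19
Landed cost = invoice 135943.54 + 13020.19 = 148963.73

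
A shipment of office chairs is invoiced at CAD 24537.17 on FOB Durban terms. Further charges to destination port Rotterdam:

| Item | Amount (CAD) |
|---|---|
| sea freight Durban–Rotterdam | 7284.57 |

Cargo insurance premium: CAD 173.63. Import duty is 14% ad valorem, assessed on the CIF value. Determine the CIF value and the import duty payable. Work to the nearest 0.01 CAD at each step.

CIF value: CAD 31995.37; import duty: CAD 4479.35

CIF = FOB price + freight + insurance
CIF = 24537.17 + 7284.57 + 173.63 = 31995.37
Import duty = 31995.37 × 14% = 4479.35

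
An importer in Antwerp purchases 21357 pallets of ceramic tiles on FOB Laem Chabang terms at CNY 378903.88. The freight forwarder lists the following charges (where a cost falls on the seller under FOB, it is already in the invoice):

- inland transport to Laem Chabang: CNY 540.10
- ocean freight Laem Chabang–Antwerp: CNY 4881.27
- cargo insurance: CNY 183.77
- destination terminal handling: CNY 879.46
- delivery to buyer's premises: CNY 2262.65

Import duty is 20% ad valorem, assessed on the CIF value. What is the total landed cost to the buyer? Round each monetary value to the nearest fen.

Total landed cost: CNY 463904.81

FOB: the seller bears costs until goods are on board at the origin port; the buyer bears freight, insurance and all costs thereafter.
Already in the invoice (seller's account under FOB): inland to port — exclude.
CIF value = FOB price + freight + insurance = 378903.88 + 4881.27 + 183.77 = 383968.92
Import duty = 383968.92 × 20% = 76793.78
Buyer bears: freight 4881.27 + insurance 183.77 + destination terminal 879.46 + delivery 2262.65 + duty 76793.78 = 85000.93
Landed cost = invoice 378903.88 + 85000.93 = 463904.81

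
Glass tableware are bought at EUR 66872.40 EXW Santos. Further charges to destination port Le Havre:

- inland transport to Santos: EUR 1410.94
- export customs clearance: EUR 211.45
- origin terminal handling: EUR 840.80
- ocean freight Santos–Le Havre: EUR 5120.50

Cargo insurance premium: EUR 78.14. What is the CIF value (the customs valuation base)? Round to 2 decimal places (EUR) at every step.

CIF = EXW price + pre-shipment costs + freight + insurance
CIF = 66872.40 + 1410.94 + 211.45 + 840.80 + 5120.50 + 78.14 = 74534.23

CIF value: EUR 74534.23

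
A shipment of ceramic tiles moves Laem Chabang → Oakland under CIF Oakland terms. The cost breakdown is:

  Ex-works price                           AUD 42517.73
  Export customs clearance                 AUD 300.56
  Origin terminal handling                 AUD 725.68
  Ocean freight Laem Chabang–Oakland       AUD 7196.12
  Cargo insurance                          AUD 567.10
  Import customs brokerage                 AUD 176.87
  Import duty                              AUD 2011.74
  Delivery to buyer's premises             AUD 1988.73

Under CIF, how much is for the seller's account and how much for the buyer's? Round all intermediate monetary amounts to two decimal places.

CIF: the seller pays costs through ocean freight and marine insurance to the destination port.
Seller's account: goods 42517.73 + export clearance 300.56 + origin terminal 725.68 + freight 7196.12 + insurance 567.10 = 51307.19
Buyer's account: brokerage 176.87 + duty 2011.74 + delivery 1988.73 = 4177.34

Seller: AUD 51307.19; buyer: AUD 4177.34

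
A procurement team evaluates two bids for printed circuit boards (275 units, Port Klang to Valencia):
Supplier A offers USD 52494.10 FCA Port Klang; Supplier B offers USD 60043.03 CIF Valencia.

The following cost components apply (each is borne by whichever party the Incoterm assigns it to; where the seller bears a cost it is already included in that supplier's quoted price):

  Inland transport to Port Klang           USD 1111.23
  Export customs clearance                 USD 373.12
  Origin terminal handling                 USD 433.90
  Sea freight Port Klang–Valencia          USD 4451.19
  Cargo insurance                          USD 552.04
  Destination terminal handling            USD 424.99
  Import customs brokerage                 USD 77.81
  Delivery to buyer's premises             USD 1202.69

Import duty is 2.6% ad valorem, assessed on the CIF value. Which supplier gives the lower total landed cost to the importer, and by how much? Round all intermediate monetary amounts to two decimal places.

Supplier A (FCA):
CIF value = FCA price + origin terminal + freight + insurance = 52494.10 + 433.90 + 4451.19 + 552.04 = 57931.23
Import duty = 57931.23 × 2.6% = 1506.21
Buyer bears (A): 433.90 + 4451.19 + 552.04 + 424.99 + 77.81 + 1202.69 = 7142.62
Landed cost (A) = invoice 52494.10 + 7142.62 + duty 1506.21 = 61142.93
Supplier B (CIF):
The CIF price already equals the CIF value: 60043.03
Import duty = 60043.03 × 2.6% = 1561.12
Buyer bears (B): 424.99 + 77.81 + 1202.69 = 1705.49
Landed cost (B) = invoice 60043.03 + 1705.49 + duty 1561.12 = 63309.64
Difference = |61142.93 − 63309.64| = 2166.71

Supplier A is cheaper by USD 2166.71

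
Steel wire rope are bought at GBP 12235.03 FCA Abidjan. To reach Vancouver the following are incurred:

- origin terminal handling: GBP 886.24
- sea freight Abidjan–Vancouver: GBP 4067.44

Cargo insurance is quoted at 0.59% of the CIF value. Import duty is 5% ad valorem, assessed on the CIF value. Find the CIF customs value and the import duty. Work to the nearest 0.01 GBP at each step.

Let C be the CIF value. C = FCA price + pre-shipment costs + freight + 0.59% × C
C − 0.59% × C = 12235.03 + 886.24 + 4067.44
0.9941 × C = 17188.71
C = 17188.71 / 0.9941 = 17290.73
Insurance premium = 0.59% × 17290.73 = 102.02
Import duty = 17290.73 × 5% = 864.54

CIF value: GBP 17290.73; import duty: GBP 864.54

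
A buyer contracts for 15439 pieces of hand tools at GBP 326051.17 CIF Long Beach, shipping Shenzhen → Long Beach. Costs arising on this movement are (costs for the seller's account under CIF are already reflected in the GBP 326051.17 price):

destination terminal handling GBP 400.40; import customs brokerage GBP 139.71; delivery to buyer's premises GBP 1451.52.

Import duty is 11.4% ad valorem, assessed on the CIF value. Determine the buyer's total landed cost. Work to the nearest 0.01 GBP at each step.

CIF: the seller pays costs through ocean freight and marine insurance to the destination port.
The CIF price already equals the CIF value: 326051.17
Import duty = 326051.17 × 11.4% = 37169.83
Buyer bears: destination terminal 400.40 + brokerage 139.71 + delivery 1451.52 + duty 37169.83 = 39161.46
Landed cost = invoice 326051.17 + 39161.46 = 365212.63

Total landed cost: GBP 365212.63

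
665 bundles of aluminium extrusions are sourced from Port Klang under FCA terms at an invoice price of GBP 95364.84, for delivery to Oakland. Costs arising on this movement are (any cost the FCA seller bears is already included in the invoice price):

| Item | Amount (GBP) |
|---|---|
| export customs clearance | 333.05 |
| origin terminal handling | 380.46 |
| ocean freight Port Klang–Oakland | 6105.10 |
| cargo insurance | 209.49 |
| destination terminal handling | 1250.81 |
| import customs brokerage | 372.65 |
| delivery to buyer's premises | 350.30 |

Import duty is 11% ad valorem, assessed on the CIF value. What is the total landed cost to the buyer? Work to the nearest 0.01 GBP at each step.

Total landed cost: GBP 115260.24

FCA: the seller delivers export-cleared goods to the carrier; the buyer bears costs from that point.
Already in the invoice (seller's account under FCA): export clearance — exclude.
CIF value = FCA price + origin terminal + freight + insurance = 95364.84 + 380.46 + 6105.10 + 209.49 = 102059.89
Import duty = 102059.89 × 11% = 11226.59
Buyer bears: origin terminal 380.46 + freight 6105.10 + insurance 209.49 + destination terminal 1250.81 + brokerage 372.65 + delivery 350.30 + duty 11226.59 = 19895.40
Landed cost = invoice 95364.84 + 19895.40 = 115260.24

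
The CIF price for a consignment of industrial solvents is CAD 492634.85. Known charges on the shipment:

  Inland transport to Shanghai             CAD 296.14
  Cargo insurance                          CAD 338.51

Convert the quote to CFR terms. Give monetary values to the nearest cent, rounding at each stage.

Not relevant to the conversion: inland to port — on the seller under both CIF and CFR; already in the CIF price and stays in the CFR price.
From CIF to CFR, the seller no longer bears: insurance.
CFR price = 492634.85 − 338.51 = 492296.34

CFR price: CAD 492296.34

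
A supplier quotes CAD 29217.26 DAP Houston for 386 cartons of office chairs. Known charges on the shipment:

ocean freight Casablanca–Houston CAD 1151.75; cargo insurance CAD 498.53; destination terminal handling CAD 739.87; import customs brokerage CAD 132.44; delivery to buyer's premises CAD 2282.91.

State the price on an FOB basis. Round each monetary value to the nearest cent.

FOB price: CAD 24544.20

Not relevant to the conversion: brokerage — on the buyer under both terms; not part of either seller's price.
From DAP to FOB, the seller no longer bears: freight, insurance, destination terminal, delivery.
FOB price = 29217.26 − 1151.75 − 498.53 − 739.87 − 2282.91 = 24544.20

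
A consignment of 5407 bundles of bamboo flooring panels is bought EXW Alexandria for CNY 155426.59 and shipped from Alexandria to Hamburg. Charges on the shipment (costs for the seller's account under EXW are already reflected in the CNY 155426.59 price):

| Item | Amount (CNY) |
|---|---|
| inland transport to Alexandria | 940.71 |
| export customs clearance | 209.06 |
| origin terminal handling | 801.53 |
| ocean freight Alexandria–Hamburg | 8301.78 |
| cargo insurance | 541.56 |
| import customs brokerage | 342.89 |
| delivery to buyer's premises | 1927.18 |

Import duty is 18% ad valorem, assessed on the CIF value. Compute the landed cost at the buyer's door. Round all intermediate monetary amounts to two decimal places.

Total landed cost: CNY 198411.12

EXW: the seller makes goods available at their premises; the buyer bears all onward costs.
CIF value = EXW price + inland to port + export clearance + origin terminal + freight + insurance = 155426.59 + 940.71 + 209.06 + 801.53 + 8301.78 + 541.56 = 166221.23
Import duty = 166221.23 × 18% = 29919.82
Buyer bears: inland to port 940.71 + export clearance 209.06 + origin terminal 801.53 + freight 8301.78 + insurance 541.56 + brokerage 342.89 + delivery 1927.18 + duty 29919.82 = 42984.53
Landed cost = invoice 155426.59 + 42984.53 = 198411.12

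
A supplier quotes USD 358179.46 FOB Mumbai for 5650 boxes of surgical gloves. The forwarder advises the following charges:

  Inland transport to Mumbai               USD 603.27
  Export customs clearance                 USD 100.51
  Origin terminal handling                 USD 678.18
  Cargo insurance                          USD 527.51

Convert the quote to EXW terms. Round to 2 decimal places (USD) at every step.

EXW price: USD 356797.50

Not relevant to the conversion: insurance — on the buyer under both terms; not part of either seller's price.
From FOB to EXW, the seller no longer bears: inland to port, export clearance, origin terminal.
EXW price = 358179.46 − 603.27 − 100.51 − 678.18 = 356797.50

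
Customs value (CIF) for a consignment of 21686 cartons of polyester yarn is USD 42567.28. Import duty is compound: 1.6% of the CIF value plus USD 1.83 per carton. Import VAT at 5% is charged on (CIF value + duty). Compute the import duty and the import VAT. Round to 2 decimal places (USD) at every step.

Import duty: USD 40366.46; import VAT: USD 4146.69

Ad valorem component: 42567.28 × 1.6% = 681.08
Specific component: 21686 × 1.83 = 39685.38
Import duty = 681.08 + 39685.38 = 40366.46
VAT base = CIF + duty = 42567.28 + 40366.46 = 82933.74
Import VAT = 82933.74 × 5% = 4146.69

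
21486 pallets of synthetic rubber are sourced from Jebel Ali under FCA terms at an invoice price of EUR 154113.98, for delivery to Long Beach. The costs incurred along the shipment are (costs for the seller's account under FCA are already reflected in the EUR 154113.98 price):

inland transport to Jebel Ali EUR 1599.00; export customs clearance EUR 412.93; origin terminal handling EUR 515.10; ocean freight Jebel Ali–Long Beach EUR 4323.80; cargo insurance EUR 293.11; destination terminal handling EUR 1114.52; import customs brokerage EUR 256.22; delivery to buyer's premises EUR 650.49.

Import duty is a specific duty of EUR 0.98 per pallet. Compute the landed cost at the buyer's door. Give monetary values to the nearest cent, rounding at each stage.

FCA: the seller delivers export-cleared goods to the carrier; the buyer bears costs from that point.
Already in the invoice (seller's account under FCA): inland to port, export clearance — exclude.
CIF value = FCA price + origin terminal + freight + insurance = 154113.98 + 515.10 + 4323.80 + 293.11 = 159245.99
Import duty = 21486 × 0.98 = 21056.28
Buyer bears: origin terminal 515.10 + freight 4323.80 + insurance 293.11 + destination terminal 1114.52 + brokerage 256.22 + delivery 650.49 + duty 21056.28 = 28209.52
Landed cost = invoice 154113.98 + 28209.52 = 182323.50

Total landed cost: EUR 182323.50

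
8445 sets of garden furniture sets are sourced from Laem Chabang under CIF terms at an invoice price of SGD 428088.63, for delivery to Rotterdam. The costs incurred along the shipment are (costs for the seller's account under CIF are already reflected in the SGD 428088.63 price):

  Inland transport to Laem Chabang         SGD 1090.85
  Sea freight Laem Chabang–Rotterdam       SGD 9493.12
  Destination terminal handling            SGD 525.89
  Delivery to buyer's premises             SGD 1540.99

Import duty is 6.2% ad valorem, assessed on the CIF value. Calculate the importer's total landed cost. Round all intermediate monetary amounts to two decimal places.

Total landed cost: SGD 456697.01

CIF: the seller pays costs through ocean freight and marine insurance to the destination port.
Already in the invoice (seller's account under CIF): inland to port, freight — exclude.
The CIF price already equals the CIF value: 428088.63
Import duty = 428088.63 × 6.2% = 26541.50
Buyer bears: destination terminal 525.89 + delivery 1540.99 + duty 26541.50 = 28608.38
Landed cost = invoice 428088.63 + 28608.38 = 456697.01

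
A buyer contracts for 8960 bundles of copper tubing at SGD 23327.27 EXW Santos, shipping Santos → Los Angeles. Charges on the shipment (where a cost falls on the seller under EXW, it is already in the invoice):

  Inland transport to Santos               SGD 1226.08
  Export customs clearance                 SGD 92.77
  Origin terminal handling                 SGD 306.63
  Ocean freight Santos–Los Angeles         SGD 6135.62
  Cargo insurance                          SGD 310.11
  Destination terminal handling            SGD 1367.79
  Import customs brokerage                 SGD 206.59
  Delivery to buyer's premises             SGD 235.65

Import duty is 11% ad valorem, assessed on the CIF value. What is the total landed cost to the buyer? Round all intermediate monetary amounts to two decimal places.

Total landed cost: SGD 36662.34

EXW: the seller makes goods available at their premises; the buyer bears all onward costs.
CIF value = EXW price + inland to port + export clearance + origin terminal + freight + insurance = 23327.27 + 1226.08 + 92.77 + 306.63 + 6135.62 + 310.11 = 31398.48
Import duty = 31398.48 × 11% = 3453.83
Buyer bears: inland to port 1226.08 + export clearance 92.77 + origin terminal 306.63 + freight 6135.62 + insurance 310.11 + destination terminal 1367.79 + brokerage 206.59 + delivery 235.65 + duty 3453.83 = 13335.07
Landed cost = invoice 23327.27 + 13335.07 = 36662.34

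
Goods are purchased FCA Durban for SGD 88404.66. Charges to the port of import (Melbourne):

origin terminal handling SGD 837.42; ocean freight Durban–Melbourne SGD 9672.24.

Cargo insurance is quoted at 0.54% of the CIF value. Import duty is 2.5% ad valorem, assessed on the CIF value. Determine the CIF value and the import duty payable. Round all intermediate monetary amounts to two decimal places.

Let C be the CIF value. C = FCA price + pre-shipment costs + freight + 0.54% × C
C − 0.54% × C = 88404.66 + 837.42 + 9672.24
0.9946 × C = 98914.32
C = 98914.32 / 0.9946 = 99451.36
Insurance premium = 0.54% × 99451.36 = 537.04
Import duty = 99451.36 × 2.5% = 2486.28

CIF value: SGD 99451.36; import duty: SGD 2486.28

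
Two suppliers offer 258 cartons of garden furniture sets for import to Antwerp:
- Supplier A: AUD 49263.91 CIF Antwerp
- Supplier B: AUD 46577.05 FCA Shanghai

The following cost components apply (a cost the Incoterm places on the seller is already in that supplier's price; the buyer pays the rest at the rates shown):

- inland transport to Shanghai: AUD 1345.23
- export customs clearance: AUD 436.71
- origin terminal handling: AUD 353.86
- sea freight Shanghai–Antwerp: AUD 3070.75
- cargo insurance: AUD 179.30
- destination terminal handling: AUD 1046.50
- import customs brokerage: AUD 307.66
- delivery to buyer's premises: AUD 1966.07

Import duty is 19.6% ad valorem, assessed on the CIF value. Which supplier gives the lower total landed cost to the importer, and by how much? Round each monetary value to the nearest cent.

Supplier A is cheaper by AUD 1096.79

Supplier A (CIF):
The CIF price already equals the CIF value: 49263.91
Import duty = 49263.91 × 19.6% = 9655.73
Buyer bears (A): 1046.50 + 307.66 + 1966.07 = 3320.23
Landed cost (A) = invoice 49263.91 + 3320.23 + duty 9655.73 = 62239.87
Supplier B (FCA):
CIF value = FCA price + origin terminal + freight + insurance = 46577.05 + 353.86 + 3070.75 + 179.30 = 50180.96
Import duty = 50180.96 × 19.6% = 9835.47
Buyer bears (B): 353.86 + 3070.75 + 179.30 + 1046.50 + 307.66 + 1966.07 = 6924.14
Landed cost (B) = invoice 46577.05 + 6924.14 + duty 9835.47 = 63336.66
Difference = |62239.87 − 63336.66| = 1096.79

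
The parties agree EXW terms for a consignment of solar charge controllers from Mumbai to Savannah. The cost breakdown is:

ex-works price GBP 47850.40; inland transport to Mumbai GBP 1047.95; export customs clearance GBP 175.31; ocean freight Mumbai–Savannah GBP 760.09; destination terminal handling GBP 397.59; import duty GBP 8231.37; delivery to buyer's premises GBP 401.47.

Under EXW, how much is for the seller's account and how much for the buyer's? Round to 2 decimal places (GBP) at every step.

Seller: GBP 47850.40; buyer: GBP 11013.78

EXW: the seller makes goods available at their premises; the buyer bears all onward costs.
Seller's account: goods 47850.40 = 47850.40
Buyer's account: inland to port 1047.95 + export clearance 175.31 + freight 760.09 + destination terminal 397.59 + duty 8231.37 + delivery 401.47 = 11013.78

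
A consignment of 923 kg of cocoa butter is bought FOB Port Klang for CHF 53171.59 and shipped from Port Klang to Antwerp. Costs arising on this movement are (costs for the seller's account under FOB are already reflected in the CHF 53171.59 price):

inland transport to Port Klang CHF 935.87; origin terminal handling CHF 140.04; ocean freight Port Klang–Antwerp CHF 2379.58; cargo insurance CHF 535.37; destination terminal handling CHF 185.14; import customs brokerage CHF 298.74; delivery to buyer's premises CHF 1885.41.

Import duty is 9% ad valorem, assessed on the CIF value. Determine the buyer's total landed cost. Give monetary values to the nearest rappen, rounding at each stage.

FOB: the seller bears costs until goods are on board at the origin port; the buyer bears freight, insurance and all costs thereafter.
Already in the invoice (seller's account under FOB): inland to port, origin terminal — exclude.
CIF value = FOB price + freight + insurance = 53171.59 + 2379.58 + 535.37 = 56086.54
Import duty = 56086.54 × 9% = 5047.79
Buyer bears: freight 2379.58 + insurance 535.37 + destination terminal 185.14 + brokerage 298.74 + delivery 1885.41 + duty 5047.79 = 10332.03
Landed cost = invoice 53171.59 + 10332.03 = 63503.62

Total landed cost: CHF 63503.62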